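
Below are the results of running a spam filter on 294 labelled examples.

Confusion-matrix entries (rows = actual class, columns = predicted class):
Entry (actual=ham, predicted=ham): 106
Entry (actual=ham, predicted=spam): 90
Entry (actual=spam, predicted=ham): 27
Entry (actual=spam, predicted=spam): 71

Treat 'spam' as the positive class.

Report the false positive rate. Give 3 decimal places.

0.459

FPR = FP/(FP+TN) = 90/(90+106) = 0.459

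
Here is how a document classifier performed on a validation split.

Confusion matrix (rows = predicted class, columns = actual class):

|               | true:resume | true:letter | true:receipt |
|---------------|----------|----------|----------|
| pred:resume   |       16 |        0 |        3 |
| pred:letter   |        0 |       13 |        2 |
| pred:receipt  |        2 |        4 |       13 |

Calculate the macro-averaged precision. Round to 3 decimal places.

0.798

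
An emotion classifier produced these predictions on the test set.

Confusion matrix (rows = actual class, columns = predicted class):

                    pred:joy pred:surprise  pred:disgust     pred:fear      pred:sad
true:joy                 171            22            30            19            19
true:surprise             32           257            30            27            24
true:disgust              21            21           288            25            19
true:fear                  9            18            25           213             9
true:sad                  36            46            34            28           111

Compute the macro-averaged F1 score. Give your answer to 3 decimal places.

0.664

Per-class F1 score (2·TP/(2·TP+FP+FN)):
  joy: TP=171, FP=32+21+9+36=98, FN=22+30+19+19=90 → 342/530 = 0.6453
  surprise: TP=257, FP=22+21+18+46=107, FN=32+30+27+24=113 → 514/734 = 0.7003
  disgust: TP=288, FP=30+30+25+34=119, FN=21+21+25+19=86 → 576/781 = 0.7375
  fear: TP=213, FP=19+27+25+28=99, FN=9+18+25+9=61 → 426/586 = 0.7270
  sad: TP=111, FP=19+24+19+9=71, FN=36+46+34+28=144 → 222/437 = 0.5080
Macro-F1 score = mean = (0.6453 + 0.7003 + 0.7375 + 0.7270 + 0.5080) / 5 = 0.664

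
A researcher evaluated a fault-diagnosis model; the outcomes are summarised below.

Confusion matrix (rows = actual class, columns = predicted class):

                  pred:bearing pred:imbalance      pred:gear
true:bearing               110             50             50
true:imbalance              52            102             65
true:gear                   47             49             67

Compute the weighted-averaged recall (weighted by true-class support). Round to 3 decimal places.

Per-class recall (TP/(TP+FN)):
  bearing: TP=110, FN=50+50=100 → 110/210 = 0.5238
  imbalance: TP=102, FN=52+65=117 → 102/219 = 0.4658
  gear: TP=67, FN=47+49=96 → 67/163 = 0.4110
Weighted-recall = Σ (supportᵢ/N)·recallᵢ with N=592: (210/592)·0.5238 + (219/592)·0.4658 + (163/592)·0.4110 = 0.471

0.471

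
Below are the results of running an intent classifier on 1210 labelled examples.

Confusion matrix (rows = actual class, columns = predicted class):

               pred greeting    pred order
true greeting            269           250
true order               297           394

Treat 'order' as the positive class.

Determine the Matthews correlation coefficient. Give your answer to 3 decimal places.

MCC = (TP·TN − FP·FN) / √((TP+FP)(TP+FN)(TN+FP)(TN+FN))
Numerator = 394·269 − 250·297 = 31736
Denominator = √(644·691·519·566) = √130721705016 = 361554.5671
MCC = 31736 / 361554.5671 = 0.088

0.088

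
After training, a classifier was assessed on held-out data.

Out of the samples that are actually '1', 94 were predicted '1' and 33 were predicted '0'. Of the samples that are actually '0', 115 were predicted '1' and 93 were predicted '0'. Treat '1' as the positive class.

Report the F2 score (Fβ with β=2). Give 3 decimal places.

Fβ = (1+β²)·TP / ((1+β²)·TP + β²·FN + FP), with β²=4
= 5·94 / (5·94 + 4·33 + 115) = 0.656

0.656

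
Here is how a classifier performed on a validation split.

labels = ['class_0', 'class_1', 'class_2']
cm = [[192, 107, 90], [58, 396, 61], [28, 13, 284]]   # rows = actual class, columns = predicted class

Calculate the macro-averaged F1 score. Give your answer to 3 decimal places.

0.697

Per-class F1 score (2·TP/(2·TP+FP+FN)):
  class_0: TP=192, FP=58+28=86, FN=107+90=197 → 384/667 = 0.5757
  class_1: TP=396, FP=107+13=120, FN=58+61=119 → 792/1031 = 0.7682
  class_2: TP=284, FP=90+61=151, FN=28+13=41 → 568/760 = 0.7474
Macro-F1 score = mean = (0.5757 + 0.7682 + 0.7474) / 3 = 0.697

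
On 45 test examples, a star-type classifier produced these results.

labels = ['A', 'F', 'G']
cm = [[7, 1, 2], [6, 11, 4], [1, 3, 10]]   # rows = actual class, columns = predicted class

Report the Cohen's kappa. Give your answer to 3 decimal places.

0.432

Observed agreement pₒ = trace/N = 28/45 = 0.6222
Expected agreement pₑ = Σ (rowᵢ·colᵢ)/N² = (10·14 + 21·15 + 14·16)/45² = 0.3353
κ = (pₒ − pₑ)/(1 − pₑ) = (0.6222 − 0.3353)/(1 − 0.3353) = 0.432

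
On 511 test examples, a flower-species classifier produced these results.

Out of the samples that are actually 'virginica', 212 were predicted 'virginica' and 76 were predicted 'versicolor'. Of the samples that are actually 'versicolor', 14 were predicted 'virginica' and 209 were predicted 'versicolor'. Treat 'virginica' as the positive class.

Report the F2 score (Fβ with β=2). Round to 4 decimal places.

0.7692

Fβ = (1+β²)·TP / ((1+β²)·TP + β²·FN + FP), with β²=4
= 5·212 / (5·212 + 4·76 + 14) = 0.7692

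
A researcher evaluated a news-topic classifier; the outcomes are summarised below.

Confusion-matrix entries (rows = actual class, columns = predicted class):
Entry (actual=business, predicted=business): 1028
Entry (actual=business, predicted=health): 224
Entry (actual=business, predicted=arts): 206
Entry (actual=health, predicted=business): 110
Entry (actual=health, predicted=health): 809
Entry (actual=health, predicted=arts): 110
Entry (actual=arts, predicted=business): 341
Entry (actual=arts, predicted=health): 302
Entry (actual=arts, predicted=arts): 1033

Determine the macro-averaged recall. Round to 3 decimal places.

0.703

Per-class recall (TP/(TP+FN)):
  business: TP=1028, FN=224+206=430 → 1028/1458 = 0.7051
  health: TP=809, FN=110+110=220 → 809/1029 = 0.7862
  arts: TP=1033, FN=341+302=643 → 1033/1676 = 0.6163
Macro-recall = mean = (0.7051 + 0.7862 + 0.6163) / 3 = 0.703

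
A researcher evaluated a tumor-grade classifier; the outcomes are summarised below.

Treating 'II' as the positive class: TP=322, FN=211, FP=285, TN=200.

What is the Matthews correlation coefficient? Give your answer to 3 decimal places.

0.017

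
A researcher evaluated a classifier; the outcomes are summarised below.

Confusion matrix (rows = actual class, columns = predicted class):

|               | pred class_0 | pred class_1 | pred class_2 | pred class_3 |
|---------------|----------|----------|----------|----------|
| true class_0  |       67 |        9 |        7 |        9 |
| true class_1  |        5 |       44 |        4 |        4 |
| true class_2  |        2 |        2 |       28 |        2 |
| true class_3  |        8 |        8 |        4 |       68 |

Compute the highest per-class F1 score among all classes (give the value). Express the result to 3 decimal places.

0.795

Per-class F1 score (2·TP/(2·TP+FP+FN)):
  class_0: TP=67, FP=5+2+8=15, FN=9+7+9=25 → 134/174 = 0.7701
  class_1: TP=44, FP=9+2+8=19, FN=5+4+4=13 → 88/120 = 0.7333
  class_2: TP=28, FP=7+4+4=15, FN=2+2+2=6 → 56/77 = 0.7273
  class_3: TP=68, FP=9+4+2=15, FN=8+8+4=20 → 136/171 = 0.7953
Highest is class 'class_3' with F1 score = 0.795.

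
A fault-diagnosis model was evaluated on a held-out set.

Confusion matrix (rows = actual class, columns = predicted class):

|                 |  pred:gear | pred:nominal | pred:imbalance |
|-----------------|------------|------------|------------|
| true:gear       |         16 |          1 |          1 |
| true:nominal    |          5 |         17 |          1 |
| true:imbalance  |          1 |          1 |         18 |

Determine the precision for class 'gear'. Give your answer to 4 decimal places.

Treat 'gear' as positive and all other classes as negative.
precision = TP/(TP+FP).
gear: TP=16, FP=5+1=6 → 16/22 = 0.72727

0.7273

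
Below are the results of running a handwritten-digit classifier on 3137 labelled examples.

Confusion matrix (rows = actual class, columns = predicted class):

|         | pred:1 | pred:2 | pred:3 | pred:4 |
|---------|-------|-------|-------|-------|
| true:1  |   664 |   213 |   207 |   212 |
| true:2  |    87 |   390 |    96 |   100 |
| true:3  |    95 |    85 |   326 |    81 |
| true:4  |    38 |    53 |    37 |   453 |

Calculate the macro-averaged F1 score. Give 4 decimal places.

Per-class F1 score (2·TP/(2·TP+FP+FN)):
  1: TP=664, FP=87+95+38=220, FN=213+207+212=632 → 1328/2180 = 0.60917
  2: TP=390, FP=213+85+53=351, FN=87+96+100=283 → 780/1414 = 0.55163
  3: TP=326, FP=207+96+37=340, FN=95+85+81=261 → 652/1253 = 0.52035
  4: TP=453, FP=212+100+81=393, FN=38+53+37=128 → 906/1427 = 0.63490
Macro-F1 score = mean = (0.60917 + 0.55163 + 0.52035 + 0.63490) / 4 = 0.5790

0.5790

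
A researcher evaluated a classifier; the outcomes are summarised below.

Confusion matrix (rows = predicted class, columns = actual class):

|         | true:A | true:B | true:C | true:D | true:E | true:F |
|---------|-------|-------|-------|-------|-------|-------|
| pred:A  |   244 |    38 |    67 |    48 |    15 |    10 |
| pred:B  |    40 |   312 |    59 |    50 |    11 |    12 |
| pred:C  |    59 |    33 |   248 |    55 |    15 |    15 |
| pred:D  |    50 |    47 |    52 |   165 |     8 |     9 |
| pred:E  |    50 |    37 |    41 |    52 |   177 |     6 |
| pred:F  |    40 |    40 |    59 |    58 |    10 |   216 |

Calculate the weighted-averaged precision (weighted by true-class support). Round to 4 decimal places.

Per-class precision (TP/(TP+FP)):
  A: TP=244, FP=38+67+48+15+10=178 → 244/422 = 0.57820
  B: TP=312, FP=40+59+50+11+12=172 → 312/484 = 0.64463
  C: TP=248, FP=59+33+55+15+15=177 → 248/425 = 0.58353
  D: TP=165, FP=50+47+52+8+9=166 → 165/331 = 0.49849
  E: TP=177, FP=50+37+41+52+6=186 → 177/363 = 0.48760
  F: TP=216, FP=40+40+59+58+10=207 → 216/423 = 0.51064
Weighted-precision = Σ (supportᵢ/N)·precisionᵢ with N=2448: (483/2448)·0.57820 + (507/2448)·0.64463 + (526/2448)·0.58353 + (428/2448)·0.49849 + (236/2448)·0.48760 + (268/2448)·0.51064 = 0.5630

0.5630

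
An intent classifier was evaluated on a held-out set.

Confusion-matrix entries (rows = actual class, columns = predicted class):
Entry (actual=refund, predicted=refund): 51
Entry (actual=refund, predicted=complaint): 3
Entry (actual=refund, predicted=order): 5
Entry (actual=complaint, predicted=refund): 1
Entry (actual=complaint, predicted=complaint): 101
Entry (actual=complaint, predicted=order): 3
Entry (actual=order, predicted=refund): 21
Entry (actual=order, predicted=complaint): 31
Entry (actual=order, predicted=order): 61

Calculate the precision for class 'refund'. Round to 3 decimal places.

0.699

One-vs-rest for 'refund': TP = diagonal; FP = other classes predicted 'refund'; FN = 'refund' predicted as other.
precision = TP/(TP+FP).
refund: TP=51, FP=1+21=22 → 51/73 = 0.6986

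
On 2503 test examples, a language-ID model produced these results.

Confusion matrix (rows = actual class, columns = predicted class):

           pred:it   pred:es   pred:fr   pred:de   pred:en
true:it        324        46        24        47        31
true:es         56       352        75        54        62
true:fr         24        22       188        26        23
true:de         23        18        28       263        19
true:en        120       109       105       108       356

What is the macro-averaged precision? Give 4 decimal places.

Per-class precision (TP/(TP+FP)):
  it: TP=324, FP=56+24+23+120=223 → 324/547 = 0.59232
  es: TP=352, FP=46+22+18+109=195 → 352/547 = 0.64351
  fr: TP=188, FP=24+75+28+105=232 → 188/420 = 0.44762
  de: TP=263, FP=47+54+26+108=235 → 263/498 = 0.52811
  en: TP=356, FP=31+62+23+19=135 → 356/491 = 0.72505
Macro-precision = mean = (0.59232 + 0.64351 + 0.44762 + 0.52811 + 0.72505) / 5 = 0.5873

0.5873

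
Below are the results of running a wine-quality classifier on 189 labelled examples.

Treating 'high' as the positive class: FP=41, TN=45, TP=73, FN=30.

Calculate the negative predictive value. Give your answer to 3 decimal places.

NPV = TN/(TN+FN) = 45/(45+30) = 0.600

0.600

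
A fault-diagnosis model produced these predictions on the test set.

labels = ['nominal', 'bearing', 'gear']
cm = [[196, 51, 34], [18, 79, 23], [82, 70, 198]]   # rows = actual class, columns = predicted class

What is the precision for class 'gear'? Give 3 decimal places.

0.776

One-vs-rest for 'gear': TP = diagonal; FP = other classes predicted 'gear'; FN = 'gear' predicted as other.
precision = TP/(TP+FP).
gear: TP=198, FP=34+23=57 → 198/255 = 0.7765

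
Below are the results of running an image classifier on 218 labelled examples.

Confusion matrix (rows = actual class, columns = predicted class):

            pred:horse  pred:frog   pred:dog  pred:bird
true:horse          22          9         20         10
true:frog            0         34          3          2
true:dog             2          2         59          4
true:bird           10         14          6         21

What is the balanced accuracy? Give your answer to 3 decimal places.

0.631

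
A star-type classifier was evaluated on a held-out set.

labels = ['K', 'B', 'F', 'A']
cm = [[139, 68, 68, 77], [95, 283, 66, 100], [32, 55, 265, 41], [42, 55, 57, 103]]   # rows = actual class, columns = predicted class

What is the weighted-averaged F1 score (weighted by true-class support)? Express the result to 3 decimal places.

0.512

Per-class F1 score (2·TP/(2·TP+FP+FN)):
  K: TP=139, FP=95+32+42=169, FN=68+68+77=213 → 278/660 = 0.4212
  B: TP=283, FP=68+55+55=178, FN=95+66+100=261 → 566/1005 = 0.5632
  F: TP=265, FP=68+66+57=191, FN=32+55+41=128 → 530/849 = 0.6243
  A: TP=103, FP=77+100+41=218, FN=42+55+57=154 → 206/578 = 0.3564
Weighted-F1 score = Σ (supportᵢ/N)·F1 scoreᵢ with N=1546: (352/1546)·0.4212 + (544/1546)·0.5632 + (393/1546)·0.6243 + (257/1546)·0.3564 = 0.512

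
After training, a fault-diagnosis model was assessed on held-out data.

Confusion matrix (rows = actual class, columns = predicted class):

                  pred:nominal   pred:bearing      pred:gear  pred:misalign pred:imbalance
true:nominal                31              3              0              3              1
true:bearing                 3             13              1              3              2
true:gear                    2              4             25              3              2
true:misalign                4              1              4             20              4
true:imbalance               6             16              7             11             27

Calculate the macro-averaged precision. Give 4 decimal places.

Per-class precision (TP/(TP+FP)):
  nominal: TP=31, FP=3+2+4+6=15 → 31/46 = 0.67391
  bearing: TP=13, FP=3+4+1+16=24 → 13/37 = 0.35135
  gear: TP=25, FP=0+1+4+7=12 → 25/37 = 0.67568
  misalign: TP=20, FP=3+3+3+11=20 → 20/40 = 0.50000
  imbalance: TP=27, FP=1+2+2+4=9 → 27/36 = 0.75000
Macro-precision = mean = (0.67391 + 0.35135 + 0.67568 + 0.50000 + 0.75000) / 5 = 0.5902

0.5902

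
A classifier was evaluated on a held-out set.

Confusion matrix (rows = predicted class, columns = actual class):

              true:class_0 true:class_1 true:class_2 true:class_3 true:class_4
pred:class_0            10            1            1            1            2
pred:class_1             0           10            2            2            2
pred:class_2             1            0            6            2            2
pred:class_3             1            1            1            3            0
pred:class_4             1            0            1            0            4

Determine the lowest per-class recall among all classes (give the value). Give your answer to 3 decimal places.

Per-class recall (TP/(TP+FN)):
  class_0: TP=10, FN=0+1+1+1=3 → 10/13 = 0.7692
  class_1: TP=10, FN=1+0+1+0=2 → 10/12 = 0.8333
  class_2: TP=6, FN=1+2+1+1=5 → 6/11 = 0.5455
  class_3: TP=3, FN=1+2+2+0=5 → 3/8 = 0.3750
  class_4: TP=4, FN=2+2+2+0=6 → 4/10 = 0.4000
Lowest is class 'class_3' with recall = 0.375.

0.375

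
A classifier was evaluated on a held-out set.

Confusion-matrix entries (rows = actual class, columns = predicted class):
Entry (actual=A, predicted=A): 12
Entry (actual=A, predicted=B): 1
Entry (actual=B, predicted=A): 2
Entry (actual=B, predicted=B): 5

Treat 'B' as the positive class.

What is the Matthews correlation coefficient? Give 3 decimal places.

0.663

MCC = (TP·TN − FP·FN) / √((TP+FP)(TP+FN)(TN+FP)(TN+FN))
Numerator = 5·12 − 1·2 = 58
Denominator = √(6·7·13·14) = √7644 = 87.4300
MCC = 58 / 87.4300 = 0.663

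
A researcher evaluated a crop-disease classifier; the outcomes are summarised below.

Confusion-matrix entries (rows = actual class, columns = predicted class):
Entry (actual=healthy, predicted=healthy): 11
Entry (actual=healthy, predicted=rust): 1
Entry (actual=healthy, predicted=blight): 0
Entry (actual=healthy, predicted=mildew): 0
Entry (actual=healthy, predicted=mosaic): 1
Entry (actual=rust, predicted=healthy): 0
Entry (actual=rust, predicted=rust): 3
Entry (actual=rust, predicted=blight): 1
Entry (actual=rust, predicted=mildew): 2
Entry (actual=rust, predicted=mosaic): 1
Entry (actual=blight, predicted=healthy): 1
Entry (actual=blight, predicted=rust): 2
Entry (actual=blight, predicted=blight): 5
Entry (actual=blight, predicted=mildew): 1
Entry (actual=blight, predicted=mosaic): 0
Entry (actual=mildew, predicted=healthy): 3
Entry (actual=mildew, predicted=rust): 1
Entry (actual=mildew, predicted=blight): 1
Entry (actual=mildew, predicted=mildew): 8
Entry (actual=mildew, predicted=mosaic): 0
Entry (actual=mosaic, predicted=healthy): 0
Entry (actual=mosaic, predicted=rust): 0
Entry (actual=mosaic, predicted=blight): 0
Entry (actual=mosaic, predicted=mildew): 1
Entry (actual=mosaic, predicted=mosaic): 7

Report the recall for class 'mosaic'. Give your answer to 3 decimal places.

Treat 'mosaic' as positive and all other classes as negative.
recall = TP/(TP+FN).
mosaic: TP=7, FN=0+0+0+1=1 → 7/8 = 0.8750

0.875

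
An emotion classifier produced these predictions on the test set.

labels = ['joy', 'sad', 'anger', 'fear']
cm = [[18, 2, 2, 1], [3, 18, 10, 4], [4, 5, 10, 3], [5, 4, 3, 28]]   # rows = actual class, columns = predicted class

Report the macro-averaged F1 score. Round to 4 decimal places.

0.6010

Per-class F1 score (2·TP/(2·TP+FP+FN)):
  joy: TP=18, FP=3+4+5=12, FN=2+2+1=5 → 36/53 = 0.67925
  sad: TP=18, FP=2+5+4=11, FN=3+10+4=17 → 36/64 = 0.56250
  anger: TP=10, FP=2+10+3=15, FN=4+5+3=12 → 20/47 = 0.42553
  fear: TP=28, FP=1+4+3=8, FN=5+4+3=12 → 56/76 = 0.73684
Macro-F1 score = mean = (0.67925 + 0.56250 + 0.42553 + 0.73684) / 4 = 0.6010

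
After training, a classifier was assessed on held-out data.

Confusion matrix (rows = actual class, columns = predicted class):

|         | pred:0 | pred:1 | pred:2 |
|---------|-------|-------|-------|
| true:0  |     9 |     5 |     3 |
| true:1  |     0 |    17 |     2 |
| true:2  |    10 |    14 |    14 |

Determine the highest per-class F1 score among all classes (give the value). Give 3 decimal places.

Per-class F1 score (2·TP/(2·TP+FP+FN)):
  0: TP=9, FP=0+10=10, FN=5+3=8 → 18/36 = 0.5000
  1: TP=17, FP=5+14=19, FN=0+2=2 → 34/55 = 0.6182
  2: TP=14, FP=3+2=5, FN=10+14=24 → 28/57 = 0.4912
Highest is class '1' with F1 score = 0.618.

0.618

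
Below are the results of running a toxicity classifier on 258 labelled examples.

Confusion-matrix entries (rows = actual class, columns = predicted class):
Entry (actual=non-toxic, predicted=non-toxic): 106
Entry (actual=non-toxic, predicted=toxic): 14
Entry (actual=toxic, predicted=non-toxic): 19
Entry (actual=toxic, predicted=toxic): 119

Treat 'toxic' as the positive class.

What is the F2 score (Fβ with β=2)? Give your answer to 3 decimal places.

Fβ = (1+β²)·TP / ((1+β²)·TP + β²·FN + FP), with β²=4
= 5·119 / (5·119 + 4·19 + 14) = 0.869

0.869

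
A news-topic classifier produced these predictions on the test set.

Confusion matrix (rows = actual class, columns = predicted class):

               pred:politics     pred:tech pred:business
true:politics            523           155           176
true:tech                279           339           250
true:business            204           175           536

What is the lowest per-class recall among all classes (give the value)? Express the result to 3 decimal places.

Per-class recall (TP/(TP+FN)):
  politics: TP=523, FN=155+176=331 → 523/854 = 0.6124
  tech: TP=339, FN=279+250=529 → 339/868 = 0.3906
  business: TP=536, FN=204+175=379 → 536/915 = 0.5858
Lowest is class 'tech' with recall = 0.391.

0.391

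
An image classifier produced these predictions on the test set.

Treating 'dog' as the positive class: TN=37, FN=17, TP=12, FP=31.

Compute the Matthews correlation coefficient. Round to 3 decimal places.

-0.039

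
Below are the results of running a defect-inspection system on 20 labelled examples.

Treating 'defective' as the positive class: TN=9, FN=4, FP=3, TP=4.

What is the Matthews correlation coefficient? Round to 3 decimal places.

0.257

MCC = (TP·TN − FP·FN) / √((TP+FP)(TP+FN)(TN+FP)(TN+FN))
Numerator = 4·9 − 3·4 = 24
Denominator = √(7·8·12·13) = √8736 = 93.4666
MCC = 24 / 93.4666 = 0.257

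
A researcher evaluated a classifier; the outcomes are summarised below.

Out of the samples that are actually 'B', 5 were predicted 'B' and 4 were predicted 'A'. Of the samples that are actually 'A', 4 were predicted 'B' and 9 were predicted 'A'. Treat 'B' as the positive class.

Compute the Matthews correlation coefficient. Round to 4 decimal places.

MCC = (TP·TN − FP·FN) / √((TP+FP)(TP+FN)(TN+FP)(TN+FN))
Numerator = 5·9 − 4·4 = 29
Denominator = √(9·9·13·13) = √13689 = 117.0000
MCC = 29 / 117.0000 = 0.2479

0.2479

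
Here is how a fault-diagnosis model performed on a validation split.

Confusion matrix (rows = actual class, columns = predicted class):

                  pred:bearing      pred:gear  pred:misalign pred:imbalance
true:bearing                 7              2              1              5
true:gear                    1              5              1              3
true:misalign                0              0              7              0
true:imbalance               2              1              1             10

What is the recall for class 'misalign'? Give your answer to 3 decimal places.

recall = TP/(TP+FN).
misalign: TP=7, FN=0+0+0=0 → 7/7 = 1.0000

1.000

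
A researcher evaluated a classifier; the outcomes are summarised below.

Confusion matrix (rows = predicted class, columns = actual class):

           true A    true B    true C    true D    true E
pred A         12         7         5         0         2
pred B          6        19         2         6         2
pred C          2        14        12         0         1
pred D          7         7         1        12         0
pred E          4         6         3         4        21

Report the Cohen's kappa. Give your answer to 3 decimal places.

Observed agreement pₒ = trace/N = 76/155 = 0.4903
Expected agreement pₑ = Σ (rowᵢ·colᵢ)/N² = (31·26 + 53·35 + 23·29 + 22·27 + 26·38)/155² = 0.2044
κ = (pₒ − pₑ)/(1 − pₑ) = (0.4903 − 0.2044)/(1 − 0.2044) = 0.359

0.359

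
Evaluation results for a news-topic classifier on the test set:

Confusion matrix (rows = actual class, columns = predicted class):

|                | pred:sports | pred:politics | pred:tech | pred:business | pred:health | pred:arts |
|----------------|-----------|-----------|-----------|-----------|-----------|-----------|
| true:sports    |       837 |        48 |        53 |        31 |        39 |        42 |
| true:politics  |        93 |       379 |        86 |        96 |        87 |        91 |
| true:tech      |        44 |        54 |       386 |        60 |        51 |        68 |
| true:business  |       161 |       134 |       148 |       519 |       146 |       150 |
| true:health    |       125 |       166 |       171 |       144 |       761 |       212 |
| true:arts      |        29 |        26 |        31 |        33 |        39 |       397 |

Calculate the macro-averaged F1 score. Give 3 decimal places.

0.542

Per-class F1 score (2·TP/(2·TP+FP+FN)):
  sports: TP=837, FP=93+44+161+125+29=452, FN=48+53+31+39+42=213 → 1674/2339 = 0.7157
  politics: TP=379, FP=48+54+134+166+26=428, FN=93+86+96+87+91=453 → 758/1639 = 0.4625
  tech: TP=386, FP=53+86+148+171+31=489, FN=44+54+60+51+68=277 → 772/1538 = 0.5020
  business: TP=519, FP=31+96+60+144+33=364, FN=161+134+148+146+150=739 → 1038/2141 = 0.4848
  health: TP=761, FP=39+87+51+146+39=362, FN=125+166+171+144+212=818 → 1522/2702 = 0.5633
  arts: TP=397, FP=42+91+68+150+212=563, FN=29+26+31+33+39=158 → 794/1515 = 0.5241
Macro-F1 score = mean = (0.7157 + 0.4625 + 0.5020 + 0.4848 + 0.5633 + 0.5241) / 6 = 0.542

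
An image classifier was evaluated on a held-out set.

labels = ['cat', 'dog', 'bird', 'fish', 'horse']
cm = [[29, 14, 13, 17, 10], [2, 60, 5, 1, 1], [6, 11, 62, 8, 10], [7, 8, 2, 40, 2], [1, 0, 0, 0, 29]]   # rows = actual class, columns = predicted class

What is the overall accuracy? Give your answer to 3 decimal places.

Accuracy = trace / total = (29+60+62+40+29=220) / 338 = 220/338 = 0.651

0.651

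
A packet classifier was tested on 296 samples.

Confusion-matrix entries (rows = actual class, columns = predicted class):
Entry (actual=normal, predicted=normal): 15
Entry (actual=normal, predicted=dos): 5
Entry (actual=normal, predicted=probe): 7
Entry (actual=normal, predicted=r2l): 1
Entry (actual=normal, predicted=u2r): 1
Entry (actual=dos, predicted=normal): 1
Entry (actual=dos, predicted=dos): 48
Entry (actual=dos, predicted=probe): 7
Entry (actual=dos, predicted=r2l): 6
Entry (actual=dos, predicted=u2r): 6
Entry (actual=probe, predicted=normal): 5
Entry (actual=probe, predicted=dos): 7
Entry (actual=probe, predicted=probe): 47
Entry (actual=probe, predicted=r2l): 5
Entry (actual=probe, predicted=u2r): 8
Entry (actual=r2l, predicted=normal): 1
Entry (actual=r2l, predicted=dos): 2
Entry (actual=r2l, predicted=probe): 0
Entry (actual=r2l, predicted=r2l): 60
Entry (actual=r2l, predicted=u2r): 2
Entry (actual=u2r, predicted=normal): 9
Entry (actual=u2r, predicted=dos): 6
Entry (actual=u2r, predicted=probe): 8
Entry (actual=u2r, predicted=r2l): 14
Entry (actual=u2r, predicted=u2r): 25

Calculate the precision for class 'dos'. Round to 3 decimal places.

precision = TP/(TP+FP).
dos: TP=48, FP=5+7+2+6=20 → 48/68 = 0.7059

0.706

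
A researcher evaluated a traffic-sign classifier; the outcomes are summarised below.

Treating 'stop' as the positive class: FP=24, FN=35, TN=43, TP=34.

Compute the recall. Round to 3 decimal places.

Recall = TP/(TP+FN) = 34/(34+35) = 34/69 = 0.493

0.493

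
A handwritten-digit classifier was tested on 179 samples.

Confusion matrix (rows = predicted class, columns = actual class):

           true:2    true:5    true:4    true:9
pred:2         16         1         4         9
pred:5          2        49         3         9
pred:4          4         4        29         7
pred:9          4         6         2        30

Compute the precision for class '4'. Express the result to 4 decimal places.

0.6591

precision = TP/(TP+FP).
4: TP=29, FP=4+4+7=15 → 29/44 = 0.65909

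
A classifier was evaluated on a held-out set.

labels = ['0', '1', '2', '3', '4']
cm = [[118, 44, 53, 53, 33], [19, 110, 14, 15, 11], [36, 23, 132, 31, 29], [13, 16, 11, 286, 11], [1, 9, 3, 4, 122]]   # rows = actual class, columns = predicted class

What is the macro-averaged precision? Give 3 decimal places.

Per-class precision (TP/(TP+FP)):
  0: TP=118, FP=19+36+13+1=69 → 118/187 = 0.6310
  1: TP=110, FP=44+23+16+9=92 → 110/202 = 0.5446
  2: TP=132, FP=53+14+11+3=81 → 132/213 = 0.6197
  3: TP=286, FP=53+15+31+4=103 → 286/389 = 0.7352
  4: TP=122, FP=33+11+29+11=84 → 122/206 = 0.5922
Macro-precision = mean = (0.6310 + 0.5446 + 0.6197 + 0.7352 + 0.5922) / 5 = 0.625

0.625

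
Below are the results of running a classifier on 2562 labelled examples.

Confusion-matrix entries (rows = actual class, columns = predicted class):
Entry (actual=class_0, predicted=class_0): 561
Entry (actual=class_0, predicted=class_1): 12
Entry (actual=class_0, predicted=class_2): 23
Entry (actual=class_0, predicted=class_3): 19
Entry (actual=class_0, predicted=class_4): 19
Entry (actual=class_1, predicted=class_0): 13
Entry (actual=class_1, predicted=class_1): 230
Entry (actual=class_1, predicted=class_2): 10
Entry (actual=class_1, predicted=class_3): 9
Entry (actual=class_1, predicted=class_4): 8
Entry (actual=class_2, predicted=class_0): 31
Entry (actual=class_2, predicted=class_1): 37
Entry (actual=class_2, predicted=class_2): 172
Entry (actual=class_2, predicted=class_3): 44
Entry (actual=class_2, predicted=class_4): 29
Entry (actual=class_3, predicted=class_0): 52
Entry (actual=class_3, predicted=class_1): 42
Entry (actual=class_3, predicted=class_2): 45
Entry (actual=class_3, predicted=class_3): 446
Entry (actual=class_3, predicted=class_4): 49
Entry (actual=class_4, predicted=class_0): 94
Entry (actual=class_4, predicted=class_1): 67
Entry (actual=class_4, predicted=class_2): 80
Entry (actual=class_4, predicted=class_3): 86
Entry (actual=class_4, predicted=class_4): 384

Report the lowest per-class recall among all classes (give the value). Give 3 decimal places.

Per-class recall (TP/(TP+FN)):
  class_0: TP=561, FN=12+23+19+19=73 → 561/634 = 0.8849
  class_1: TP=230, FN=13+10+9+8=40 → 230/270 = 0.8519
  class_2: TP=172, FN=31+37+44+29=141 → 172/313 = 0.5495
  class_3: TP=446, FN=52+42+45+49=188 → 446/634 = 0.7035
  class_4: TP=384, FN=94+67+80+86=327 → 384/711 = 0.5401
Lowest is class 'class_4' with recall = 0.540.

0.540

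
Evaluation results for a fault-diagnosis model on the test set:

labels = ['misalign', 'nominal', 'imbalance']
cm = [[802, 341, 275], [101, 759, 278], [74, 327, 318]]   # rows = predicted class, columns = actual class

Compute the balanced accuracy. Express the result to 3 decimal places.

Balanced accuracy = mean of per-class recall.
  misalign: recall = 802/977 = 0.8209
  nominal: recall = 759/1427 = 0.5319
  imbalance: recall = 318/871 = 0.3651
Mean = (0.8209 + 0.5319 + 0.3651) / 3 = 0.573

0.573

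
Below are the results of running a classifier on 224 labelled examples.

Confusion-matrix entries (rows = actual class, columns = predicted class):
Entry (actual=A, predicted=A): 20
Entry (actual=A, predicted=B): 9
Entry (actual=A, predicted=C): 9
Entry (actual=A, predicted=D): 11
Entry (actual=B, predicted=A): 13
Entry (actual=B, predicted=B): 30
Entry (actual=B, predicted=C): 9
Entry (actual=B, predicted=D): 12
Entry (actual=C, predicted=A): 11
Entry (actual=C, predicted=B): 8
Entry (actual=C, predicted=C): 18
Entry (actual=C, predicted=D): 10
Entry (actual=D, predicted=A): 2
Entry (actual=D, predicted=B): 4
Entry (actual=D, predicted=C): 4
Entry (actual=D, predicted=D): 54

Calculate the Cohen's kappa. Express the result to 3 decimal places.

0.386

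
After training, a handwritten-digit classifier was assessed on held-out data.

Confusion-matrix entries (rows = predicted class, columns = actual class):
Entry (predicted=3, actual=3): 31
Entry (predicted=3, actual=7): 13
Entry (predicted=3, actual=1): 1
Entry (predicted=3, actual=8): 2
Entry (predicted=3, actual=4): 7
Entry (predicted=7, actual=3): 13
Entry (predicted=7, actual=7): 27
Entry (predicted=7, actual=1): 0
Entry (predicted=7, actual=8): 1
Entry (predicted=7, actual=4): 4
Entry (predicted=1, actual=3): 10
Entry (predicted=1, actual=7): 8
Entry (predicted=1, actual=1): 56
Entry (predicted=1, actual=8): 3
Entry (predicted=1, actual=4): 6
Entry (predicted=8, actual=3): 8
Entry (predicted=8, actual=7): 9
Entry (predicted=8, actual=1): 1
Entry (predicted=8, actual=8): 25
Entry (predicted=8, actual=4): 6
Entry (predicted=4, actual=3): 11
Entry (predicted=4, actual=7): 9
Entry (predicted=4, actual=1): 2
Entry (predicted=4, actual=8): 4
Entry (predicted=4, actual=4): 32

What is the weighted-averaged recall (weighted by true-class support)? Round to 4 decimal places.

Per-class recall (TP/(TP+FN)):
  3: TP=31, FN=13+10+8+11=42 → 31/73 = 0.42466
  7: TP=27, FN=13+8+9+9=39 → 27/66 = 0.40909
  1: TP=56, FN=1+0+1+2=4 → 56/60 = 0.93333
  8: TP=25, FN=2+1+3+4=10 → 25/35 = 0.71429
  4: TP=32, FN=7+4+6+6=23 → 32/55 = 0.58182
Weighted-recall = Σ (supportᵢ/N)·recallᵢ with N=289: (73/289)·0.42466 + (66/289)·0.40909 + (60/289)·0.93333 + (35/289)·0.71429 + (55/289)·0.58182 = 0.5917

0.5917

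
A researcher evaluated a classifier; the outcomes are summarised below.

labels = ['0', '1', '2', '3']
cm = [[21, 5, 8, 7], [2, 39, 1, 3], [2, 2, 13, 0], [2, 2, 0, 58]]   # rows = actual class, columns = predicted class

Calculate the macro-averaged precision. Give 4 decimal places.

Per-class precision (TP/(TP+FP)):
  0: TP=21, FP=2+2+2=6 → 21/27 = 0.77778
  1: TP=39, FP=5+2+2=9 → 39/48 = 0.81250
  2: TP=13, FP=8+1+0=9 → 13/22 = 0.59091
  3: TP=58, FP=7+3+0=10 → 58/68 = 0.85294
Macro-precision = mean = (0.77778 + 0.81250 + 0.59091 + 0.85294) / 4 = 0.7585

0.7585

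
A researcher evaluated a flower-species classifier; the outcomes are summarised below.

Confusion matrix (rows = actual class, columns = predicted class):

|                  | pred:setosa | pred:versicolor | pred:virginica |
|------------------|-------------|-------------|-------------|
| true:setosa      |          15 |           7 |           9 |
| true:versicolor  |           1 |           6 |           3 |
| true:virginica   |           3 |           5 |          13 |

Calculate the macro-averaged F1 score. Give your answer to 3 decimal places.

Per-class F1 score (2·TP/(2·TP+FP+FN)):
  setosa: TP=15, FP=1+3=4, FN=7+9=16 → 30/50 = 0.6000
  versicolor: TP=6, FP=7+5=12, FN=1+3=4 → 12/28 = 0.4286
  virginica: TP=13, FP=9+3=12, FN=3+5=8 → 26/46 = 0.5652
Macro-F1 score = mean = (0.6000 + 0.4286 + 0.5652) / 3 = 0.531

0.531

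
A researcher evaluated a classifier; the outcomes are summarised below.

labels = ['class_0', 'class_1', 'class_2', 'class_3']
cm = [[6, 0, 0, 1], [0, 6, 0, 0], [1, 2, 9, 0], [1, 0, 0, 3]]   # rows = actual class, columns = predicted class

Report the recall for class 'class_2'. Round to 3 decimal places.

0.750

Treat 'class_2' as positive and all other classes as negative.
recall = TP/(TP+FN).
class_2: TP=9, FN=1+2+0=3 → 9/12 = 0.7500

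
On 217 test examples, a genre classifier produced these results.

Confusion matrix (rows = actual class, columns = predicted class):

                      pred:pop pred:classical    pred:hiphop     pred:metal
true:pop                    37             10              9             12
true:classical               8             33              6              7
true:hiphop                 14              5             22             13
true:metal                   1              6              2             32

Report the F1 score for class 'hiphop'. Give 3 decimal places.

0.473

Treat 'hiphop' as positive and all other classes as negative.
F1 score = 2·TP/(2·TP+FP+FN).
hiphop: TP=22, FP=9+6+2=17, FN=14+5+13=32 → 44/93 = 0.4731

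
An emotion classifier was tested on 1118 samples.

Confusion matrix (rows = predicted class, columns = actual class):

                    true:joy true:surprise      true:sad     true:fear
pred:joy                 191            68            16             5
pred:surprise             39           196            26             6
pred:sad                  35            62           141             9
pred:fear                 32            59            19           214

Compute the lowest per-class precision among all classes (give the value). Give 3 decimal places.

Per-class precision (TP/(TP+FP)):
  joy: TP=191, FP=68+16+5=89 → 191/280 = 0.6821
  surprise: TP=196, FP=39+26+6=71 → 196/267 = 0.7341
  sad: TP=141, FP=35+62+9=106 → 141/247 = 0.5709
  fear: TP=214, FP=32+59+19=110 → 214/324 = 0.6605
Lowest is class 'sad' with precision = 0.571.

0.571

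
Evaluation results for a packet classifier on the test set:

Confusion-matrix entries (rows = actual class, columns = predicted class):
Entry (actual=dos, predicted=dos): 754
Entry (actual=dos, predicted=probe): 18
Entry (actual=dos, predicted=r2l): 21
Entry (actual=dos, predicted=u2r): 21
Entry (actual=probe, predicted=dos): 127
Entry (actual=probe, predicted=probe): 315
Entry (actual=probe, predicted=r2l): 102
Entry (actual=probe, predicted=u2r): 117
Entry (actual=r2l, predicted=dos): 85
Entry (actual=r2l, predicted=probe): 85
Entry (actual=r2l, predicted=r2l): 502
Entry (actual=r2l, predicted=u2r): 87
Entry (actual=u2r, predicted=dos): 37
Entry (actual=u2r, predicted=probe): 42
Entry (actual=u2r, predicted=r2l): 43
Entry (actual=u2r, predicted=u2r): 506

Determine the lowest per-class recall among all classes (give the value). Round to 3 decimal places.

0.477

Per-class recall (TP/(TP+FN)):
  dos: TP=754, FN=18+21+21=60 → 754/814 = 0.9263
  probe: TP=315, FN=127+102+117=346 → 315/661 = 0.4766
  r2l: TP=502, FN=85+85+87=257 → 502/759 = 0.6614
  u2r: TP=506, FN=37+42+43=122 → 506/628 = 0.8057
Lowest is class 'probe' with recall = 0.477.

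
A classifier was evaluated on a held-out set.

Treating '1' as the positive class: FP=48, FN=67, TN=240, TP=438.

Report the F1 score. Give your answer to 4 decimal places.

Precision = TP/(TP+FP) = 438/486 = 0.9012
Recall = TP/(TP+FN) = 438/505 = 0.8673
F1 = 2·TP/(2·TP+FP+FN) = 876/991 = 0.8840

0.8840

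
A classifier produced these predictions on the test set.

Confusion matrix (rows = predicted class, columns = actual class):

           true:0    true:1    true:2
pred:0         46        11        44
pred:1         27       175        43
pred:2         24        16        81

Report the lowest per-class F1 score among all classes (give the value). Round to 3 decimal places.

Per-class F1 score (2·TP/(2·TP+FP+FN)):
  0: TP=46, FP=11+44=55, FN=27+24=51 → 92/198 = 0.4646
  1: TP=175, FP=27+43=70, FN=11+16=27 → 350/447 = 0.7830
  2: TP=81, FP=24+16=40, FN=44+43=87 → 162/289 = 0.5606
Lowest is class '0' with F1 score = 0.465.

0.465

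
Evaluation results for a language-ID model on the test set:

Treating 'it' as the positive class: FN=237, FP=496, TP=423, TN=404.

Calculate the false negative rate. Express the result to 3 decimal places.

0.359

FNR = FN/(FN+TP) = 237/(237+423) = 0.359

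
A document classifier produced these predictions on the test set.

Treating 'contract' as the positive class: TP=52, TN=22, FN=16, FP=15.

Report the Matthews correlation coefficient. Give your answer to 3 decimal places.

0.357

MCC = (TP·TN − FP·FN) / √((TP+FP)(TP+FN)(TN+FP)(TN+FN))
Numerator = 52·22 − 15·16 = 904
Denominator = √(67·68·37·38) = √6405736 = 2530.9556
MCC = 904 / 2530.9556 = 0.357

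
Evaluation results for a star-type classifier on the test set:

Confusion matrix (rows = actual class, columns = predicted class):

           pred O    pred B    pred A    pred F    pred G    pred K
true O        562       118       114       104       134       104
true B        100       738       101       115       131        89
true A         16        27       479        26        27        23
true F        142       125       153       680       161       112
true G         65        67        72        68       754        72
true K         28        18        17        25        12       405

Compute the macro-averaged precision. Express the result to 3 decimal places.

Per-class precision (TP/(TP+FP)):
  O: TP=562, FP=100+16+142+65+28=351 → 562/913 = 0.6156
  B: TP=738, FP=118+27+125+67+18=355 → 738/1093 = 0.6752
  A: TP=479, FP=114+101+153+72+17=457 → 479/936 = 0.5118
  F: TP=680, FP=104+115+26+68+25=338 → 680/1018 = 0.6680
  G: TP=754, FP=134+131+27+161+12=465 → 754/1219 = 0.6185
  K: TP=405, FP=104+89+23+112+72=400 → 405/805 = 0.5031
Macro-precision = mean = (0.6156 + 0.6752 + 0.5118 + 0.6680 + 0.6185 + 0.5031) / 6 = 0.599

0.599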